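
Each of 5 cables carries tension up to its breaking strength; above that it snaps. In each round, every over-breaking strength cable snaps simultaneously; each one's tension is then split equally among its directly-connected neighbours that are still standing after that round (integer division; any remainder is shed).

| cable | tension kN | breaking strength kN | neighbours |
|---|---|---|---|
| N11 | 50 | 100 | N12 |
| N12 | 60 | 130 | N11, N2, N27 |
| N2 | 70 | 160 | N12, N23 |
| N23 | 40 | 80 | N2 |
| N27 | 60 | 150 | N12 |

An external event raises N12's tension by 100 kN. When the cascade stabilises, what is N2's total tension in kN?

Round 1 — N12 at 160 > 130. N12 snaps.
  N12 sheds 160 kN to N11, N2, N27: 53 each (1 lost).
    N11: 50+53 = 103 > 100
    N2: 70+53 = 123 ≤ 160
    N27: 60+53 = 113 ≤ 150
Round 2 — N11 snaps.
  N11 sheds 103 kN: no online neighbours, lost.
No further breaks.

123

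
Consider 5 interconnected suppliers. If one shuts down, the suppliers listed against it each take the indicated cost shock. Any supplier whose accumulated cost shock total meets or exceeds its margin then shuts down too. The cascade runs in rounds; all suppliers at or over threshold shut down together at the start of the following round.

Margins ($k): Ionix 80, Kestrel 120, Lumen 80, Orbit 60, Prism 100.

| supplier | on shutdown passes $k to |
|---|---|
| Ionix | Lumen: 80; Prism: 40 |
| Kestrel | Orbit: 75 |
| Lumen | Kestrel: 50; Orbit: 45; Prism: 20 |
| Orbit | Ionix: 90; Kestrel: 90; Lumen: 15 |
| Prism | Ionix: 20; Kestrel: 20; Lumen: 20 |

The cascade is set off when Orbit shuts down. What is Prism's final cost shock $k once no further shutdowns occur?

60

Round 1 — Orbit shuts down (initial).
  Ionix: +90 → 90 ≥ 80
  Kestrel: +90 → 90 < 120
  Lumen: +15 → 15 < 80
Round 2 — Ionix shuts down.
  Lumen: +80 → 95 ≥ 80
  Prism: +40 → 40 < 100
Round 3 — Lumen shuts down.
  Kestrel: +50 → 140 ≥ 120
  Prism: +20 → 60 < 100
Round 4 — Kestrel shuts down.
No further shutdowns.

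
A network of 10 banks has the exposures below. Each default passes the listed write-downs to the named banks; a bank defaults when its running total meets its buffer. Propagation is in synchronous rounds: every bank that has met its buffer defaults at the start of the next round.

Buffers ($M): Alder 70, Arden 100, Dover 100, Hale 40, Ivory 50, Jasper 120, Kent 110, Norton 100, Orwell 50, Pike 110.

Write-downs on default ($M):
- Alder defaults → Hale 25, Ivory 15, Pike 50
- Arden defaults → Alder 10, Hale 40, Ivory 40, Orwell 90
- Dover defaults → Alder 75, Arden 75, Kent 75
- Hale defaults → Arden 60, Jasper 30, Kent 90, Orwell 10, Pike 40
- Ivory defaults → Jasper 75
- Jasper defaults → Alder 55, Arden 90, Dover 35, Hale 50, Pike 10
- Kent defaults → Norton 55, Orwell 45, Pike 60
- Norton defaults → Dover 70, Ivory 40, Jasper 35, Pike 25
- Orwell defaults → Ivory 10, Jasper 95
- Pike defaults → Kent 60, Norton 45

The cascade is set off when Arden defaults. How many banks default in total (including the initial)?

5

Round 1 — Arden defaults (initial).
  Alder: +10 → 10 < 70
  Hale: +40 → 40 ≥ 40
  Ivory: +40 → 40 < 50
  Orwell: +90 → 90 ≥ 50
Round 2 — Hale, Orwell default.
  Ivory: +10 → 50 ≥ 50
  Jasper: +30+95 → 125 ≥ 120
  Kent: +90 → 90 < 110
  Pike: +40 → 40 < 110
Round 3 — Ivory, Jasper default.
  Alder: +55 → 65 < 70
  Dover: +35 → 35 < 100
  Pike: +10 → 50 < 110
No further defaults.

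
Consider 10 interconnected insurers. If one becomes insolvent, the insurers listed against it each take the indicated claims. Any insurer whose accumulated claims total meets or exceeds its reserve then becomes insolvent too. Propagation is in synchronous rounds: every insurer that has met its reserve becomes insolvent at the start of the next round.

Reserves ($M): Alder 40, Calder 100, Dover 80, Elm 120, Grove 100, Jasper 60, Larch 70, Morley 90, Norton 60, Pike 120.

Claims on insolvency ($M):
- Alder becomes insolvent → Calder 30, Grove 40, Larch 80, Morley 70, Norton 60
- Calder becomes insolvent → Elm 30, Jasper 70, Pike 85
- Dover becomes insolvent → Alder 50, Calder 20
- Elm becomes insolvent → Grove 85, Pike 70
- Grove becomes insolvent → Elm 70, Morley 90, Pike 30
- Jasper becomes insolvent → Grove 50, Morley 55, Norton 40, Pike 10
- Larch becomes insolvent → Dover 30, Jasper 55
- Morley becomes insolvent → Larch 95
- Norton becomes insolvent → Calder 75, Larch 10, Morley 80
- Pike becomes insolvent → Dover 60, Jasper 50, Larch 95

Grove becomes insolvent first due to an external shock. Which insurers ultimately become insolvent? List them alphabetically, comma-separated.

Round 1 — Grove becomes insolvent (initial).
  Elm: +70 → 70 < 120
  Morley: +90 → 90 ≥ 90
  Pike: +30 → 30 < 120
Round 2 — Morley becomes insolvent.
  Larch: +95 → 95 ≥ 70
Round 3 — Larch becomes insolvent.
  Dover: +30 → 30 < 80
  Jasper: +55 → 55 < 60
No further insolvencies.

Grove, Larch, Morley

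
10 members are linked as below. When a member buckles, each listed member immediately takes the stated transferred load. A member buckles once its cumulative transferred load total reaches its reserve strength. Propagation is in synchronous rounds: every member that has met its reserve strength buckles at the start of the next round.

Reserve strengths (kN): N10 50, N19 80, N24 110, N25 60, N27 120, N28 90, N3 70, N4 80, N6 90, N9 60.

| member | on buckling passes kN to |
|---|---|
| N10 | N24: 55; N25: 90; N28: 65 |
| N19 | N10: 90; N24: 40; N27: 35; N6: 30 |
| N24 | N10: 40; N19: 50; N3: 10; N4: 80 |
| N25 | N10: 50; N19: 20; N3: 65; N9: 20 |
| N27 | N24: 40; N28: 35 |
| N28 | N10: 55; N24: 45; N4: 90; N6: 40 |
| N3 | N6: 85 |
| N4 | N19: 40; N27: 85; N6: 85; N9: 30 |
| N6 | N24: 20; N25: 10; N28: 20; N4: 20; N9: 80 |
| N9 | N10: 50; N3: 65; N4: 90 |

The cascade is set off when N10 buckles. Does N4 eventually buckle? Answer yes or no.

no

Round 1 — N10 buckles (initial).
  N24: +55 → 55 < 110
  N25: +90 → 90 ≥ 60
  N28: +65 → 65 < 90
Round 2 — N25 buckles.
  N19: +20 → 20 < 80
  N3: +65 → 65 < 70
  N9: +20 → 20 < 60
No further bucklings.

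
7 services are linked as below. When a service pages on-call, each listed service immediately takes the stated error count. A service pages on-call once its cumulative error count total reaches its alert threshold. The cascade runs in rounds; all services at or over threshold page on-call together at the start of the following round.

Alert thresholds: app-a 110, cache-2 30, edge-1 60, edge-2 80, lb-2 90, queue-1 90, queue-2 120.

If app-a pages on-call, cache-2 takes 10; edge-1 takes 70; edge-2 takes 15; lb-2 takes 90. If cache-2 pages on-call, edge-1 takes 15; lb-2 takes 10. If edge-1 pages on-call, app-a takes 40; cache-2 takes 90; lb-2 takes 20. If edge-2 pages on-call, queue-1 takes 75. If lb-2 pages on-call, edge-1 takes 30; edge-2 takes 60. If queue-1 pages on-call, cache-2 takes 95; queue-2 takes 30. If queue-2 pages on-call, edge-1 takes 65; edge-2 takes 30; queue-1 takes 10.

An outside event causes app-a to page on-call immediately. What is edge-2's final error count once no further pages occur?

75

Round 1 — app-a pages on-call (initial).
  cache-2: +10 → 10 < 30
  edge-1: +70 → 70 ≥ 60
  edge-2: +15 → 15 < 80
  lb-2: +90 → 90 ≥ 90
Round 2 — edge-1, lb-2 page on-call.
  cache-2: +90 → 100 ≥ 30
  edge-2: +60 → 75 < 80
Round 3 — cache-2 pages on-call.
No further pages.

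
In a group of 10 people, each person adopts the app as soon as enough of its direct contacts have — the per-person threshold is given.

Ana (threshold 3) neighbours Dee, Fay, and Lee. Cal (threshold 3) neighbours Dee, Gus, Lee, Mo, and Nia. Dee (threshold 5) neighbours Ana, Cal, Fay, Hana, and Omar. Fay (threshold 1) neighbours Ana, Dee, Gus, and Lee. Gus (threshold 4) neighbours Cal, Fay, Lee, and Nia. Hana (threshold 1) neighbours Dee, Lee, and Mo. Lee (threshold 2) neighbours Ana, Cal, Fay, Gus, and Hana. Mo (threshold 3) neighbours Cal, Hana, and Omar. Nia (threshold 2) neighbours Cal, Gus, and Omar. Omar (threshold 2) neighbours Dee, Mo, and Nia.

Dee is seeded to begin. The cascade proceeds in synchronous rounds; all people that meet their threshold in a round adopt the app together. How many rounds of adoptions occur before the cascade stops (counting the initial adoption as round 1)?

Round 1 — Dee adopts the app (initial).
Round 2 — checking thresholds:
  Ana: 1 of 3 neighbours < 3, holds.
  Cal: 1 of 5 neighbours < 3, holds.
  Fay: 1 of 4 neighbours ≥ 1, adopts the app.
  Hana: 1 of 3 neighbours ≥ 1, adopts the app.
  Omar: 1 of 3 neighbours < 2, holds.
Round 3 — checking thresholds:
  Ana: 2 of 3 neighbours < 3, holds.
  Cal: 1 of 5 neighbours < 3, holds.
  Gus: 1 of 4 neighbours < 4, holds.
  Lee: 2 of 5 neighbours ≥ 2, adopts the app.
  Mo: 1 of 3 neighbours < 3, holds.
  Omar: 1 of 3 neighbours < 2, holds.
Round 4 — checking thresholds:
  Ana: 3 of 3 neighbours ≥ 3, adopts the app.
  Cal: 2 of 5 neighbours < 3, holds.
  Gus: 2 of 4 neighbours < 4, holds.
  Mo: 1 of 3 neighbours < 3, holds.
  Omar: 1 of 3 neighbours < 2, holds.
Round 5 — no new adoptions; cascade stops.

4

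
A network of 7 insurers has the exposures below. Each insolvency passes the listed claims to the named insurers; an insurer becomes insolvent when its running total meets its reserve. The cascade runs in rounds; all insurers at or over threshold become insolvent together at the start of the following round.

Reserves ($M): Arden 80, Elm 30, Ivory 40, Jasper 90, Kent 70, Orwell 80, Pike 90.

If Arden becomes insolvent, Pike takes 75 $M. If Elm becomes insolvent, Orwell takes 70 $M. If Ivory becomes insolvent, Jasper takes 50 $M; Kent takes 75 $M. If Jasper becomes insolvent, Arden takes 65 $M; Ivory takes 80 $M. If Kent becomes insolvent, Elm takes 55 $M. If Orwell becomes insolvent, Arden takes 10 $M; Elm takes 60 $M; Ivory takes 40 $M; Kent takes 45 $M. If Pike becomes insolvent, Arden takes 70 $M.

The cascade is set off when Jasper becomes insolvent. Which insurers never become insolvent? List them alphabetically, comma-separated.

Arden, Orwell, Pike

Round 1 — Jasper becomes insolvent (initial).
  Arden: +65 → 65 < 80
  Ivory: +80 → 80 ≥ 40
Round 2 — Ivory becomes insolvent.
  Kent: +75 → 75 ≥ 70
Round 3 — Kent becomes insolvent.
  Elm: +55 → 55 ≥ 30
Round 4 — Elm becomes insolvent.
  Orwell: +70 → 70 < 80
No further insolvencies.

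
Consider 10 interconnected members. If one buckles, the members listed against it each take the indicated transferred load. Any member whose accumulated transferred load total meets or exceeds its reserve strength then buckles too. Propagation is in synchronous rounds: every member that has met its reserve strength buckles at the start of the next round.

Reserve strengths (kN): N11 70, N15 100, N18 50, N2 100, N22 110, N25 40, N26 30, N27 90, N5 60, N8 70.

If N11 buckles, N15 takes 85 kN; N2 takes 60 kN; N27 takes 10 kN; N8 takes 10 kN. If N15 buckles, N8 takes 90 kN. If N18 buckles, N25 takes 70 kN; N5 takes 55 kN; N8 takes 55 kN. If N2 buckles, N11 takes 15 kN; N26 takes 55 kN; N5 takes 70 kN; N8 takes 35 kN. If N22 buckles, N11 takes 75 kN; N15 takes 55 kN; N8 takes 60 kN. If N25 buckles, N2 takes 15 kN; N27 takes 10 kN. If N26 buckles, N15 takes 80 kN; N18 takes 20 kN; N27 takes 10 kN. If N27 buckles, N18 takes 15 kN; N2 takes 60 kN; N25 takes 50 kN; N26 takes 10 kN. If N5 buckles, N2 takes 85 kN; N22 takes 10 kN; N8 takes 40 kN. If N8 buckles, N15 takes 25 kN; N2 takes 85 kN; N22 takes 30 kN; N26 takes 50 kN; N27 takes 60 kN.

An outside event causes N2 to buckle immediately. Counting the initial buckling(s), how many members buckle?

Round 1 — N2 buckles (initial).
  N11: +15 → 15 < 70
  N26: +55 → 55 ≥ 30
  N5: +70 → 70 ≥ 60
  N8: +35 → 35 < 70
Round 2 — N26, N5 buckle.
  N15: +80 → 80 < 100
  N18: +20 → 20 < 50
  N22: +10 → 10 < 110
  N27: +10 → 10 < 90
  N8: +40 → 75 ≥ 70
Round 3 — N8 buckles.
  N15: +25 → 105 ≥ 100
  N22: +30 → 40 < 110
  N27: +60 → 70 < 90
Round 4 — N15 buckles.
No further bucklings.

5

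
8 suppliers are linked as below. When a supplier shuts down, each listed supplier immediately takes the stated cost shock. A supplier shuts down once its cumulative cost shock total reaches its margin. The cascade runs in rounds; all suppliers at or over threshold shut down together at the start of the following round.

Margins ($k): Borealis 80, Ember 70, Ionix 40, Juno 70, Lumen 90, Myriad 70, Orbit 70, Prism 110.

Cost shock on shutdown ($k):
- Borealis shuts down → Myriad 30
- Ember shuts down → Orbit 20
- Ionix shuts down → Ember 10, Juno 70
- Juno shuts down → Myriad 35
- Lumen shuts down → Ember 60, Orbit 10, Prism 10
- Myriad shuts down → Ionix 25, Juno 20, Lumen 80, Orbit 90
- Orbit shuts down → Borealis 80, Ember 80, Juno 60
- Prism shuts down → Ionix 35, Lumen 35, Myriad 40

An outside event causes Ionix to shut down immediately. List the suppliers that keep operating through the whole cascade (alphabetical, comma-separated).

Round 1 — Ionix shuts down (initial).
  Ember: +10 → 10 < 70
  Juno: +70 → 70 ≥ 70
Round 2 — Juno shuts down.
  Myriad: +35 → 35 < 70
No further shutdowns.

Borealis, Ember, Lumen, Myriad, Orbit, Prism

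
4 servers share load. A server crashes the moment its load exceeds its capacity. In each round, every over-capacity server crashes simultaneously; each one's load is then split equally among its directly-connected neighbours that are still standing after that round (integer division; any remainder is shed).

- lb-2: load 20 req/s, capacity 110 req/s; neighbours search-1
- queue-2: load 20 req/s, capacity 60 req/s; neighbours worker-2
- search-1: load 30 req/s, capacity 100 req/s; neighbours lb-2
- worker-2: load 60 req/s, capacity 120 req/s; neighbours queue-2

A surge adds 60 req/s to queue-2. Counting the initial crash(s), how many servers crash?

2

Round 1 — queue-2 at 80 > 60. queue-2 crashes.
  queue-2 sheds 80 req/s to worker-2: 80 each.
    worker-2: 60+80 = 140 > 120
Round 2 — worker-2 crashes.
  worker-2 sheds 140 req/s: no online neighbours, lost.
No further crashes.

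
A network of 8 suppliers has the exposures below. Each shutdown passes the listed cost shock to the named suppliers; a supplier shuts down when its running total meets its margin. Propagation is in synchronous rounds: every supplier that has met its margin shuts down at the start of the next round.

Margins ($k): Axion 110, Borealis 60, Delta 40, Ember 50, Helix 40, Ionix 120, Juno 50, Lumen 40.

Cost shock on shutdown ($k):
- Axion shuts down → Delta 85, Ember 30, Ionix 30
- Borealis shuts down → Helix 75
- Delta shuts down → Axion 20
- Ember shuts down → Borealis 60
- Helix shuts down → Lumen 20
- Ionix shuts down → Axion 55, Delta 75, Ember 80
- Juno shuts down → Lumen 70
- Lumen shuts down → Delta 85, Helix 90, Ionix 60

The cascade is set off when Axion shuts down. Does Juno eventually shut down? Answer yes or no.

no

Round 1 — Axion shuts down (initial).
  Delta: +85 → 85 ≥ 40
  Ember: +30 → 30 < 50
  Ionix: +30 → 30 < 120
Round 2 — Delta shuts down.
No further shutdowns.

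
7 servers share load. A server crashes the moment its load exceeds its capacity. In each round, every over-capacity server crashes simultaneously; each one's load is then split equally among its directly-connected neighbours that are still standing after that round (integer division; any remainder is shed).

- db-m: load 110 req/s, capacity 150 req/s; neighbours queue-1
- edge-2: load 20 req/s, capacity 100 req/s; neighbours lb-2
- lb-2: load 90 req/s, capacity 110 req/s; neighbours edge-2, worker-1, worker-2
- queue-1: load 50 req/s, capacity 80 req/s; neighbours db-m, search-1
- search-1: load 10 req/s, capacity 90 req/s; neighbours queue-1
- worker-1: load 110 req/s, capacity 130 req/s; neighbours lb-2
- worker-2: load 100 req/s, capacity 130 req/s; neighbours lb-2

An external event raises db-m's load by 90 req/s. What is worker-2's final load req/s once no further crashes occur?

Round 1 — db-m at 200 > 150. db-m crashes.
  db-m sheds 200 req/s to queue-1: 200 each.
    queue-1: 50+200 = 250 > 80
Round 2 — queue-1 crashes.
  queue-1 sheds 250 req/s to search-1: 250 each.
    search-1: 10+250 = 260 > 90
Round 3 — search-1 crashes.
  search-1 sheds 260 req/s: no online neighbours, lost.
No further crashes.

100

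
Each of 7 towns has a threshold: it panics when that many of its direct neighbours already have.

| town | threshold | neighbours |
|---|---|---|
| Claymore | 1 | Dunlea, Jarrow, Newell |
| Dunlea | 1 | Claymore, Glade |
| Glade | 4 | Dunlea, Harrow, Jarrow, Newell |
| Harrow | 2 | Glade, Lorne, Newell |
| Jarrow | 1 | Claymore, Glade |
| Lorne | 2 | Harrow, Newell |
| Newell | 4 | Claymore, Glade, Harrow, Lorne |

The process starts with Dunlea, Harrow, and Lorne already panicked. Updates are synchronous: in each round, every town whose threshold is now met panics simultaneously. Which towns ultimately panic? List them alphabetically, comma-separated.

Claymore, Dunlea, Harrow, Jarrow, Lorne

Round 1 — Dunlea, Harrow, Lorne panic (initial).
Round 2 — checking thresholds:
  Claymore: 1 of 3 neighbours ≥ 1, panics.
  Glade: 2 of 4 neighbours < 4, not yet.
  Newell: 2 of 4 neighbours < 4, not yet.
Round 3 — checking thresholds:
  Glade: 2 of 4 neighbours < 4, not yet.
  Jarrow: 1 of 2 neighbours ≥ 1, panics.
  Newell: 3 of 4 neighbours < 4, not yet.
Round 4 — no new panics; cascade stops.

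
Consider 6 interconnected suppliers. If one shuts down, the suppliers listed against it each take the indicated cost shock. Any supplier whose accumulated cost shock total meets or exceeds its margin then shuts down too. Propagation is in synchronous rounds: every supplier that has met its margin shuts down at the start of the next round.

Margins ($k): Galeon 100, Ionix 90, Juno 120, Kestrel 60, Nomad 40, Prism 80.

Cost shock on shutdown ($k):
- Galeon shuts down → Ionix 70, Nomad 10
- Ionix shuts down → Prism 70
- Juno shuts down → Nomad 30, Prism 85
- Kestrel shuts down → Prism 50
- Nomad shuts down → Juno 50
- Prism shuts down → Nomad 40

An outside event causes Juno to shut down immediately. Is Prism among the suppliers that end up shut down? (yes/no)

yes

Round 1 — Juno shuts down (initial).
  Nomad: +30 → 30 < 40
  Prism: +85 → 85 ≥ 80
Round 2 — Prism shuts down.
  Nomad: +40 → 70 ≥ 40
Round 3 — Nomad shuts down.
No further shutdowns.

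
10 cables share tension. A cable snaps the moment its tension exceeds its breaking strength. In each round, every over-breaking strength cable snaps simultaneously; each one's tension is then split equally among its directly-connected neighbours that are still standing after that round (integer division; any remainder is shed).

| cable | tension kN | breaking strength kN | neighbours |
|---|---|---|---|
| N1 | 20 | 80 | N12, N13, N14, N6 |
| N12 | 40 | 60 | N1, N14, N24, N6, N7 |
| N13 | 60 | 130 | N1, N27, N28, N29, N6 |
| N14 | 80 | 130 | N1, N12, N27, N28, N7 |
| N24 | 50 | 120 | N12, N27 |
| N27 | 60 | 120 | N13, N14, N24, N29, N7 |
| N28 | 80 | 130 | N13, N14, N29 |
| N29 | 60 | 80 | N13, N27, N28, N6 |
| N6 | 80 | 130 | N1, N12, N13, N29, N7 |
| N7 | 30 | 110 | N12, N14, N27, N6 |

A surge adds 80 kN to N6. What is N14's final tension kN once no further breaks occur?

98

Round 1 — N6 at 160 > 130. N6 snaps.
  N6 sheds 160 kN to N1, N12, N13, N29, N7: 32 each.
    N1: 20+32 = 52 ≤ 80
    N12: 40+32 = 72 > 60
    N13: 60+32 = 92 ≤ 130
    N29: 60+32 = 92 > 80
    N7: 30+32 = 62 ≤ 110
Round 2 — N12, N29 snap.
  N12 sheds 72 kN to N1, N14, N24, N7: 18 each.
    N1: 52+18 = 70 ≤ 80
    N14: 80+18 = 98 ≤ 130
    N24: 50+18 = 68 ≤ 120
    N7: 62+18 = 80 ≤ 110
  N29 sheds 92 kN to N13, N27, N28: 30 each (2 lost).
    N13: 92+30 = 122 ≤ 130
    N27: 60+30 = 90 ≤ 120
    N28: 80+30 = 110 ≤ 130
No further breaks.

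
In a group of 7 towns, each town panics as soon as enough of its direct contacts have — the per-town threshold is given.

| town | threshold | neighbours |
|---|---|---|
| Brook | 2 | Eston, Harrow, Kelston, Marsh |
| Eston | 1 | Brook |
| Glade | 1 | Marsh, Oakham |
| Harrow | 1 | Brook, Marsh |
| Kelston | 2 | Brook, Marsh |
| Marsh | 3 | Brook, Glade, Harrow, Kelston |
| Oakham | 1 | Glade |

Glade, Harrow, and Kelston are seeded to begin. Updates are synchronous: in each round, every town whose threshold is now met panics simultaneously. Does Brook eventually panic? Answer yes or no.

yes

Round 1 — Glade, Harrow, Kelston panic (initial).
Round 2 — checking thresholds:
  Brook: 2 of 4 neighbours ≥ 2, panics.
  Marsh: 3 of 4 neighbours ≥ 3, panics.
  Oakham: 1 of 1 neighbours ≥ 1, panics.
Round 3 — checking thresholds:
  Eston: 1 of 1 neighbours ≥ 1, panics.
Round 4 — no new panics; cascade stops.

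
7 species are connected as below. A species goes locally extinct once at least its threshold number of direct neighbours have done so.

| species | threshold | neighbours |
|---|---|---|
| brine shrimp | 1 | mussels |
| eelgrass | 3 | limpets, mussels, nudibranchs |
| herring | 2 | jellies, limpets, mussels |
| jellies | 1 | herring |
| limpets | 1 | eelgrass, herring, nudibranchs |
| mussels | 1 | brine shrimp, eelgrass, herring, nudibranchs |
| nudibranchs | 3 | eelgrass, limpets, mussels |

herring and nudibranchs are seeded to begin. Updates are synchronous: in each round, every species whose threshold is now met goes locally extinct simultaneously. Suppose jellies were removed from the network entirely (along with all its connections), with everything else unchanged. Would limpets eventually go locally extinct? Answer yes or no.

yes

With jellies removed:
Round 1 — herring, nudibranchs go locally extinct (initial).
Round 2 — checking thresholds:
  eelgrass: 1 of 3 neighbours < 3, holds.
  limpets: 2 of 3 neighbours ≥ 1, goes locally extinct.
  mussels: 2 of 4 neighbours ≥ 1, goes locally extinct.
Round 3 — checking thresholds:
  brine shrimp: 1 of 1 neighbours ≥ 1, goes locally extinct.
  eelgrass: 3 of 3 neighbours ≥ 3, goes locally extinct.
Round 4 — no new extinctions; cascade stops.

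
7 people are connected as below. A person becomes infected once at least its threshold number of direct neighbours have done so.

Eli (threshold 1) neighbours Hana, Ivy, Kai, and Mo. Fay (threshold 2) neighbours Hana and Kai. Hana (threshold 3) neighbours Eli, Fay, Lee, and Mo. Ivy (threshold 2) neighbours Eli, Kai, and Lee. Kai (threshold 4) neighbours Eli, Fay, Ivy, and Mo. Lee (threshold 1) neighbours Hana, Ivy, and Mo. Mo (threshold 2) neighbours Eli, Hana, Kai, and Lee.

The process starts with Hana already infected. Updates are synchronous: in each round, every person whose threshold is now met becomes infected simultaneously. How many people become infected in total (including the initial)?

5

Round 1 — Hana becomes infected (initial).
Round 2 — checking thresholds:
  Eli: 1 of 4 neighbours ≥ 1, becomes infected.
  Fay: 1 of 2 neighbours < 2, below threshold.
  Lee: 1 of 3 neighbours ≥ 1, becomes infected.
  Mo: 1 of 4 neighbours < 2, below threshold.
Round 3 — checking thresholds:
  Fay: 1 of 2 neighbours < 2, below threshold.
  Ivy: 2 of 3 neighbours ≥ 2, becomes infected.
  Kai: 1 of 4 neighbours < 4, below threshold.
  Mo: 3 of 4 neighbours ≥ 2, becomes infected.
Round 4 — no new infections; cascade stops.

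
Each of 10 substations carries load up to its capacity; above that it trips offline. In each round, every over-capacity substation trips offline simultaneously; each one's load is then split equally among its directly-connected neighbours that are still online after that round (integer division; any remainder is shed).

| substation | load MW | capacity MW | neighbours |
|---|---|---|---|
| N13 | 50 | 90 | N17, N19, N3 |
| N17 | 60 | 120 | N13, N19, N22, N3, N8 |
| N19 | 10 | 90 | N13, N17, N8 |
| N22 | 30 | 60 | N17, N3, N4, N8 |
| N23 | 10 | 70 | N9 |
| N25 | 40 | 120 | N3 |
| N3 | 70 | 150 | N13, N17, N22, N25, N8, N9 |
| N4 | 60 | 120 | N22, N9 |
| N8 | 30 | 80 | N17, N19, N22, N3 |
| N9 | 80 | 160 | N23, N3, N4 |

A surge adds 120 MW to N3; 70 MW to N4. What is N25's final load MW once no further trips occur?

71

Round 1 — N3 at 190 > 150; N4 at 130 > 120. N3, N4 trip offline.
  N3 sheds 190 MW to N13, N17, N22, N25, N8, N9: 31 each (4 lost).
    N13: 50+31 = 81 ≤ 90
    N17: 60+31 = 91 ≤ 120
    N22: 30+31 = 61 > 60
    N25: 40+31 = 71 ≤ 120
    N8: 30+31 = 61 ≤ 80
    N9: 80+31 = 111 ≤ 160
  N4 sheds 130 MW to N22, N9: 65 each.
    N22: 61+65 = 126 > 60
    N9: 111+65 = 176 > 160
Round 2 — N22, N9 trip offline.
  N22 sheds 126 MW to N17, N8: 63 each.
    N17: 91+63 = 154 > 120
    N8: 61+63 = 124 > 80
  N9 sheds 176 MW to N23: 176 each.
    N23: 10+176 = 186 > 70
Round 3 — N17, N23, N8 trip offline.
  N17 sheds 154 MW to N13, N19: 77 each.
    N13: 81+77 = 158 > 90
    N19: 10+77 = 87 ≤ 90
  N23 sheds 186 MW: no online neighbours, lost.
  N8 sheds 124 MW to N19: 124 each.
    N19: 87+124 = 211 > 90
Round 4 — N13, N19 trip offline.
  N13 sheds 158 MW: no online neighbours, lost.
  N19 sheds 211 MW: no online neighbours, lost.
No further trips.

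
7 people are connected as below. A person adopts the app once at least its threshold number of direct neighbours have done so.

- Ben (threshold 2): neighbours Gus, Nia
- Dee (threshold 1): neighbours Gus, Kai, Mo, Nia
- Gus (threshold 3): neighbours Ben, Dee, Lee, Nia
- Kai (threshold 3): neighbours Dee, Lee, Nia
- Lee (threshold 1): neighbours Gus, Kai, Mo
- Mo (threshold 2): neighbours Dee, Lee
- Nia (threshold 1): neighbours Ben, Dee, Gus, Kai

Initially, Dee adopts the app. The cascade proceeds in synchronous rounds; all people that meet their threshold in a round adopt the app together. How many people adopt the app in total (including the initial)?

2

Round 1 — Dee adopts the app (initial).
Round 2 — checking thresholds:
  Gus: 1 of 4 neighbours < 3, holds.
  Kai: 1 of 3 neighbours < 3, holds.
  Mo: 1 of 2 neighbours < 2, holds.
  Nia: 1 of 4 neighbours ≥ 1, adopts the app.
Round 3 — no new adoptions; cascade stops.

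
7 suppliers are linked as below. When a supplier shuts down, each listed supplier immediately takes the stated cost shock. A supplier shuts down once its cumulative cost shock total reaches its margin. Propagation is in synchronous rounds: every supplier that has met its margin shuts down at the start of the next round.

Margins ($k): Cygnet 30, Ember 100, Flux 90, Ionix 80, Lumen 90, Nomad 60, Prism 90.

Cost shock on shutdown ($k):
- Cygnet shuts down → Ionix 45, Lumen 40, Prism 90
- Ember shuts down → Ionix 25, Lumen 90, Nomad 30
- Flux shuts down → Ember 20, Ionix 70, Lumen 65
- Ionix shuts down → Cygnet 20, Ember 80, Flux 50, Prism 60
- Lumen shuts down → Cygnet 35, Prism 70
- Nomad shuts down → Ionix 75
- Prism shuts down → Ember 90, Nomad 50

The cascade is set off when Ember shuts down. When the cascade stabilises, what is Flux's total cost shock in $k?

Round 1 — Ember shuts down (initial).
  Ionix: +25 → 25 < 80
  Lumen: +90 → 90 ≥ 90
  Nomad: +30 → 30 < 60
Round 2 — Lumen shuts down.
  Cygnet: +35 → 35 ≥ 30
  Prism: +70 → 70 < 90
Round 3 — Cygnet shuts down.
  Ionix: +45 → 70 < 80
  Prism: +90 → 160 ≥ 90
Round 4 — Prism shuts down.
  Nomad: +50 → 80 ≥ 60
Round 5 — Nomad shuts down.
  Ionix: +75 → 145 ≥ 80
Round 6 — Ionix shuts down.
  Flux: +50 → 50 < 90
No further shutdowns.

50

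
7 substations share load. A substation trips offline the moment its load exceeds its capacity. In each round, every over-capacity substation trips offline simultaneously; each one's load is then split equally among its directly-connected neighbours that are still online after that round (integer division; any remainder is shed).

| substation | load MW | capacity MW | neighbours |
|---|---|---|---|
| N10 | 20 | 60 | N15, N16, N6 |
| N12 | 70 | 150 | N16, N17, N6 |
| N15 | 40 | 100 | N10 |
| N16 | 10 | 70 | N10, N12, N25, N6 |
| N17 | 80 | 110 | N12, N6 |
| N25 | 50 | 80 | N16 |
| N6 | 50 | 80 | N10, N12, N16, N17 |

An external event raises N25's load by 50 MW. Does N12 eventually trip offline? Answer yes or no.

no

Round 1 — N25 at 100 > 80. N25 trips offline.
  N25 sheds 100 MW to N16: 100 each.
    N16: 10+100 = 110 > 70
Round 2 — N16 trips offline.
  N16 sheds 110 MW to N10, N12, N6: 36 each (2 lost).
    N10: 20+36 = 56 ≤ 60
    N12: 70+36 = 106 ≤ 150
    N6: 50+36 = 86 > 80
Round 3 — N6 trips offline.
  N6 sheds 86 MW to N10, N12, N17: 28 each (2 lost).
    N10: 56+28 = 84 > 60
    N12: 106+28 = 134 ≤ 150
    N17: 80+28 = 108 ≤ 110
Round 4 — N10 trips offline.
  N10 sheds 84 MW to N15: 84 each.
    N15: 40+84 = 124 > 100
Round 5 — N15 trips offline.
  N15 sheds 124 MW: no online neighbours, lost.
No further trips.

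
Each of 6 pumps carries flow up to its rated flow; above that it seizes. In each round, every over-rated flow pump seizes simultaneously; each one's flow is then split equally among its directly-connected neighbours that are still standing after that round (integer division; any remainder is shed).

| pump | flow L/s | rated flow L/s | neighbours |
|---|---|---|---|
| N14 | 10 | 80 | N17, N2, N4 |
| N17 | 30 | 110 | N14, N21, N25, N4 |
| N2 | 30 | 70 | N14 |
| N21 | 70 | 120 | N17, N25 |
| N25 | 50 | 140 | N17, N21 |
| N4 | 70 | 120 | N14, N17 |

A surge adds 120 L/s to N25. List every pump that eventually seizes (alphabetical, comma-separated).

Round 1 — N25 at 170 > 140. N25 seizes.
  N25 sheds 170 L/s to N17, N21: 85 each.
    N17: 30+85 = 115 > 110
    N21: 70+85 = 155 > 120
Round 2 — N17, N21 seize.
  N17 sheds 115 L/s to N14, N4: 57 each (1 lost).
    N14: 10+57 = 67 ≤ 80
    N4: 70+57 = 127 > 120
  N21 sheds 155 L/s: no online neighbours, lost.
Round 3 — N4 seizes.
  N4 sheds 127 L/s to N14: 127 each.
    N14: 67+127 = 194 > 80
Round 4 — N14 seizes.
  N14 sheds 194 L/s to N2: 194 each.
    N2: 30+194 = 224 > 70
Round 5 — N2 seizes.
  N2 sheds 224 L/s: no online neighbours, lost.
No further seizures.

N14, N17, N2, N21, N25, N4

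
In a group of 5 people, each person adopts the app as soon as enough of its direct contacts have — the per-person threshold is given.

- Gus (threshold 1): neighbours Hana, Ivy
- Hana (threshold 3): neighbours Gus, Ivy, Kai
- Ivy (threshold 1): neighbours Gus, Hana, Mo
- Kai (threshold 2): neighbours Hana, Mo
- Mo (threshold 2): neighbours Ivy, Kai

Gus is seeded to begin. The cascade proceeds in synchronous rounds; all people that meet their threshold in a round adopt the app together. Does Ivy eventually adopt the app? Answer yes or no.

Round 1 — Gus adopts the app (initial).
Round 2 — checking thresholds:
  Hana: 1 of 3 neighbours < 3, not yet.
  Ivy: 1 of 3 neighbours ≥ 1, adopts the app.
Round 3 — no new adoptions; cascade stops.

yes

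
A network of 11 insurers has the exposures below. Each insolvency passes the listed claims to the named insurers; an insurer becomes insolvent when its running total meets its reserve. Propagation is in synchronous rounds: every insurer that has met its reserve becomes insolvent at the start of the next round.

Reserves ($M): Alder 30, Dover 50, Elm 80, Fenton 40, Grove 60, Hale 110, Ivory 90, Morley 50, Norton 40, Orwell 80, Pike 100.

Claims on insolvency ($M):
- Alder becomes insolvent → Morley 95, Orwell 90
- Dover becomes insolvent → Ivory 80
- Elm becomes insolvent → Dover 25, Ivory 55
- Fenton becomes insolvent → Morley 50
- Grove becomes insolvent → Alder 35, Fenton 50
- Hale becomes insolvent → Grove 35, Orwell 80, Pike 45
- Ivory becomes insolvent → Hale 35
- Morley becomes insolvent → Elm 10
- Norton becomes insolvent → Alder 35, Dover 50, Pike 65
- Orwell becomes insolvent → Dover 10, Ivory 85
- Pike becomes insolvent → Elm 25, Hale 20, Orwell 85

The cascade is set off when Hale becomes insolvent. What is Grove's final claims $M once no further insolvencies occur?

35

Round 1 — Hale becomes insolvent (initial).
  Grove: +35 → 35 < 60
  Orwell: +80 → 80 ≥ 80
  Pike: +45 → 45 < 100
Round 2 — Orwell becomes insolvent.
  Dover: +10 → 10 < 50
  Ivory: +85 → 85 < 90
No further insolvencies.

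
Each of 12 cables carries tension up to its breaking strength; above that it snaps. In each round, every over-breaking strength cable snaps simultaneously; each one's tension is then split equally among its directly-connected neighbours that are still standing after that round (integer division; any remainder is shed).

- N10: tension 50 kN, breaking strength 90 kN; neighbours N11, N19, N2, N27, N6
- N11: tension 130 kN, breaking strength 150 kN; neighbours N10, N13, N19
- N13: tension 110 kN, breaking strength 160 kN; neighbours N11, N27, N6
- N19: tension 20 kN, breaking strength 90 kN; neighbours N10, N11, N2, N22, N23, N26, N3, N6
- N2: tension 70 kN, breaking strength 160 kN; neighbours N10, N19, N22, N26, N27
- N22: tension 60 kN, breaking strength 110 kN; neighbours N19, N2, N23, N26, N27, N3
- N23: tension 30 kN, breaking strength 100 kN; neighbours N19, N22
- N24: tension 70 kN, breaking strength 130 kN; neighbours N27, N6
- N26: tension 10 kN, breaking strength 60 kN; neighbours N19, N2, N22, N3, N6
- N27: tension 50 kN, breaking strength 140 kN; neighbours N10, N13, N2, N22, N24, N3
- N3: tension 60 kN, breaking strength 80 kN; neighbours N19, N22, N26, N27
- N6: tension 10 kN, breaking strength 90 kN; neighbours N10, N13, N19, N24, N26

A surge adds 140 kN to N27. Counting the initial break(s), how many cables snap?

11

Round 1 — N27 at 190 > 140. N27 snaps.
  N27 sheds 190 kN to N10, N13, N2, N22, N24, N3: 31 each (4 lost).
    N10: 50+31 = 81 ≤ 90
    N13: 110+31 = 141 ≤ 160
    N2: 70+31 = 101 ≤ 160
    N22: 60+31 = 91 ≤ 110
    N24: 70+31 = 101 ≤ 130
    N3: 60+31 = 91 > 80
Round 2 — N3 snaps.
  N3 sheds 91 kN to N19, N22, N26: 30 each (1 lost).
    N19: 20+30 = 50 ≤ 90
    N22: 91+30 = 121 > 110
    N26: 10+30 = 40 ≤ 60
Round 3 — N22 snaps.
  N22 sheds 121 kN to N19, N2, N23, N26: 30 each (1 lost).
    N19: 50+30 = 80 ≤ 90
    N2: 101+30 = 131 ≤ 160
    N23: 30+30 = 60 ≤ 100
    N26: 40+30 = 70 > 60
Round 4 — N26 snaps.
  N26 sheds 70 kN to N19, N2, N6: 23 each (1 lost).
    N19: 80+23 = 103 > 90
    N2: 131+23 = 154 ≤ 160
    N6: 10+23 = 33 ≤ 90
Round 5 — N19 snaps.
  N19 sheds 103 kN to N10, N11, N2, N23, N6: 20 each (3 lost).
    N10: 81+20 = 101 > 90
    N11: 130+20 = 150 ≤ 150
    N2: 154+20 = 174 > 160
    N23: 60+20 = 80 ≤ 100
    N6: 33+20 = 53 ≤ 90
Round 6 — N10, N2 snap.
  N10 sheds 101 kN to N11, N6: 50 each (1 lost).
    N11: 150+50 = 200 > 150
    N6: 53+50 = 103 > 90
  N2 sheds 174 kN: no online neighbours, lost.
Round 7 — N11, N6 snap.
  N11 sheds 200 kN to N13: 200 each.
    N13: 141+200 = 341 > 160
  N6 sheds 103 kN to N13, N24: 51 each (1 lost).
    N13: 341+51 = 392 > 160
    N24: 101+51 = 152 > 130
Round 8 — N13, N24 snap.
  N13 sheds 392 kN: no online neighbours, lost.
  N24 sheds 152 kN: no online neighbours, lost.
No further breaks.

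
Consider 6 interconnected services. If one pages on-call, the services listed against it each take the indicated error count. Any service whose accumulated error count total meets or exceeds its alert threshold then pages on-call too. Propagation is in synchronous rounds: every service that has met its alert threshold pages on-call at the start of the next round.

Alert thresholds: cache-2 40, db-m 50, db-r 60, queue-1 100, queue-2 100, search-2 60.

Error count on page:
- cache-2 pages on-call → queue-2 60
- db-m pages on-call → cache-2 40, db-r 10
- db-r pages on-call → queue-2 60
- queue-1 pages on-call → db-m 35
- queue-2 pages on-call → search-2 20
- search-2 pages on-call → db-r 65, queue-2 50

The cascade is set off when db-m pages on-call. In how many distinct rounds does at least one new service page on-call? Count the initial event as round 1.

2

Round 1 — db-m pages on-call (initial).
  cache-2: +40 → 40 ≥ 40
  db-r: +10 → 10 < 60
Round 2 — cache-2 pages on-call.
  queue-2: +60 → 60 < 100
No further pages.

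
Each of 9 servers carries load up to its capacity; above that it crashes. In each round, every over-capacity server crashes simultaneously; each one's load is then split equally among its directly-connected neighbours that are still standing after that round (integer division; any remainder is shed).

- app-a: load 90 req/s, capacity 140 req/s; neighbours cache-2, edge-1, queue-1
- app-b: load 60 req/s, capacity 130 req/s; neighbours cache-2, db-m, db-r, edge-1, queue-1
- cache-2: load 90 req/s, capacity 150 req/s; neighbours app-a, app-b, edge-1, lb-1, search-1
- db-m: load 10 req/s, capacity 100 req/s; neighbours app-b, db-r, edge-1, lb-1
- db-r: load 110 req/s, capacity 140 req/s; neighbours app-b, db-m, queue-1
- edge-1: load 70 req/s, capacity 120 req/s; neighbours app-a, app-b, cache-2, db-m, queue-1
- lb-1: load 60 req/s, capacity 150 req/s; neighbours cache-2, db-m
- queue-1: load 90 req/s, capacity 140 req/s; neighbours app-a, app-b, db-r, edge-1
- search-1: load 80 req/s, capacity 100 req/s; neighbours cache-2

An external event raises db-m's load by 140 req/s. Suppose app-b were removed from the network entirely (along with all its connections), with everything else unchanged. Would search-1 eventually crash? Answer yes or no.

With app-b removed:
Round 1 — db-m at 150 > 100. db-m crashes.
  db-m sheds 150 req/s to db-r, edge-1, lb-1: 50 each.
    db-r: 110+50 = 160 > 140
    edge-1: 70+50 = 120 ≤ 120
    lb-1: 60+50 = 110 ≤ 150
Round 2 — db-r crashes.
  db-r sheds 160 req/s to queue-1: 160 each.
    queue-1: 90+160 = 250 > 140
Round 3 — queue-1 crashes.
  queue-1 sheds 250 req/s to app-a, edge-1: 125 each.
    app-a: 90+125 = 215 > 140
    edge-1: 120+125 = 245 > 120
Round 4 — app-a, edge-1 crash.
  app-a sheds 215 req/s to cache-2: 215 each.
    cache-2: 90+215 = 305 > 150
  edge-1 sheds 245 req/s to cache-2: 245 each.
    cache-2: 305+245 = 550 > 150
Round 5 — cache-2 crashes.
  cache-2 sheds 550 req/s to lb-1, search-1: 275 each.
    lb-1: 110+275 = 385 > 150
    search-1: 80+275 = 355 > 100
Round 6 — lb-1, search-1 crash.
  lb-1 sheds 385 req/s: no online neighbours, lost.
  search-1 sheds 355 req/s: no online neighbours, lost.
No further crashes.

yes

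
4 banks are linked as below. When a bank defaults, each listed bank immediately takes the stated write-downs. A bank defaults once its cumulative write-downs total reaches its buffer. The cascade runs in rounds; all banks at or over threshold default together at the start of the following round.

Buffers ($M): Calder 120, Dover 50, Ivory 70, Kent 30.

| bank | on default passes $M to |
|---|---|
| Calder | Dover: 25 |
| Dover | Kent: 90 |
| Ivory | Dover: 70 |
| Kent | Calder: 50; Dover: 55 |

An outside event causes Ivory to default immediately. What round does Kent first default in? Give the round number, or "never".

3

Round 1 — Ivory defaults (initial).
  Dover: +70 → 70 ≥ 50
Round 2 — Dover defaults.
  Kent: +90 → 90 ≥ 30
Round 3 — Kent defaults.
  Calder: +50 → 50 < 120
No further defaults.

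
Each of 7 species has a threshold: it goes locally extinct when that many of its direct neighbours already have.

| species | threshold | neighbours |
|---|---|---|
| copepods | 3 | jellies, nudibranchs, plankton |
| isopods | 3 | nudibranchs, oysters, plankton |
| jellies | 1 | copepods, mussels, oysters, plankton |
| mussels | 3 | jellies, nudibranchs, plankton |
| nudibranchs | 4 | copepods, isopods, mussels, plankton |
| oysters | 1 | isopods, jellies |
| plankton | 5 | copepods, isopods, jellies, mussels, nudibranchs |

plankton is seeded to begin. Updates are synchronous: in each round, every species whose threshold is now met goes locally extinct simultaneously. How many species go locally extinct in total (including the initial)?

Round 1 — plankton goes locally extinct (initial).
Round 2 — checking thresholds:
  copepods: 1 of 3 neighbours < 3, holds.
  isopods: 1 of 3 neighbours < 3, holds.
  jellies: 1 of 4 neighbours ≥ 1, goes locally extinct.
  mussels: 1 of 3 neighbours < 3, holds.
  nudibranchs: 1 of 4 neighbours < 4, holds.
Round 3 — checking thresholds:
  copepods: 2 of 3 neighbours < 3, holds.
  isopods: 1 of 3 neighbours < 3, holds.
  mussels: 2 of 3 neighbours < 3, holds.
  nudibranchs: 1 of 4 neighbours < 4, holds.
  oysters: 1 of 2 neighbours ≥ 1, goes locally extinct.
Round 4 — no new extinctions; cascade stops.

3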